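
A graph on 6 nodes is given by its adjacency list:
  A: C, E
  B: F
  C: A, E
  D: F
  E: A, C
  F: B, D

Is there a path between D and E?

The component containing D is {B, D, F}, and E is not in it.

No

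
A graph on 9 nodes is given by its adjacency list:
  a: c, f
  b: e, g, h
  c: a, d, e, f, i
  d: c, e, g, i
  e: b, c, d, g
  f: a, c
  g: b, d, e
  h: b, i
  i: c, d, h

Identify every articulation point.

Removing c increases the component count from 1 to 2, so c is a cut vertex.
By contrast removing e leaves 1 component; it is not a cut vertex. No other vertex is a cut vertex either.

c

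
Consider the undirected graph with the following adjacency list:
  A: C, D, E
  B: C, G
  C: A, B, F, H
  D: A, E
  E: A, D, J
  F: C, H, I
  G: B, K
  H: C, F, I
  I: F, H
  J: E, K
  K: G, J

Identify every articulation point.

C

Removing C increases the component count from 1 to 2, so C is a cut vertex.
By contrast removing E leaves 1 component; it is not a cut vertex. No other vertex is a cut vertex either.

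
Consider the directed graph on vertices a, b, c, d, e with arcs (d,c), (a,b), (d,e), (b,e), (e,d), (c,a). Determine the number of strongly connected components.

1

{a, b, c, d, e} are all mutually reachable — one SCC of size 5.
That gives 1 strongly connected component.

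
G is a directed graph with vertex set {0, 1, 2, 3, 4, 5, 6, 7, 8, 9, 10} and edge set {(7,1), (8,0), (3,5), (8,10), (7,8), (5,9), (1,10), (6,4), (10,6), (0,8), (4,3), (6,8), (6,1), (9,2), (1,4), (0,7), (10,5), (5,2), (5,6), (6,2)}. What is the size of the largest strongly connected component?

9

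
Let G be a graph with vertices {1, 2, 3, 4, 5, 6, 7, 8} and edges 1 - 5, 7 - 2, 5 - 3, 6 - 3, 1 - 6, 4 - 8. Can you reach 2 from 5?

The component containing 5 is {1, 3, 5, 6}, and 2 is not in it.

No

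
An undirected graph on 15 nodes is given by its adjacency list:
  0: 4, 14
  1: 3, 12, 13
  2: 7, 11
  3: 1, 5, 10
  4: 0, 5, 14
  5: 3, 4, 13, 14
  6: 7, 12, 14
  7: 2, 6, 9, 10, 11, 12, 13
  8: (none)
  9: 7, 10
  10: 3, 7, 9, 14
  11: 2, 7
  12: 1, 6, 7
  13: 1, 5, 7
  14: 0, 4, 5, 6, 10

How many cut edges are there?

0

The edges on the cycle 7-2-11-7 are not bridges since each lies on that cycle.
Every edge lies on some cycle, so there are no bridges.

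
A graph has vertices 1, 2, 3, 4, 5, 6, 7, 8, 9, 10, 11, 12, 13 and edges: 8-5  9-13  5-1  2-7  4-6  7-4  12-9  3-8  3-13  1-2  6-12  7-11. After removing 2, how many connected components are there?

2

With 2 gone, the remaining components are: {10}; {1, 3, 4, 5, 6, 7, 8, 9, 11, 12, 13}.
That is 2 components.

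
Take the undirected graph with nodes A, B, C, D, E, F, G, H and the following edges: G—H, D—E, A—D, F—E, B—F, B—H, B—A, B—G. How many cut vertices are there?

1

Removing B increases the component count from 2 to 3, so B is a cut vertex.
By contrast removing E leaves 2 components; it is not a cut vertex. No other vertex is a cut vertex either.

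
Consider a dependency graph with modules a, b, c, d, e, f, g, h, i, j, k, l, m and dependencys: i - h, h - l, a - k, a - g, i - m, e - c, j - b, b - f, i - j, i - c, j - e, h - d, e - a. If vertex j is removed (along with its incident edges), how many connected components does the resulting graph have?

With j gone, the remaining components are: {b, f}; {a, c, d, e, g, h, i, k, l, m}.
That is 2 components.

2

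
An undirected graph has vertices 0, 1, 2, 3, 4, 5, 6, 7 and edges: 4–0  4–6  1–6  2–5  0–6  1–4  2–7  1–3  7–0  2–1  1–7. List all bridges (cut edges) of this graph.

1-3, 2-5

The edges on the cycle 1-4-0-6-1 are not bridges since each lies on that cycle.
But removing 1–3 disconnects 1 from 3; removing 2–5 disconnects 2 from 5 — these are bridges.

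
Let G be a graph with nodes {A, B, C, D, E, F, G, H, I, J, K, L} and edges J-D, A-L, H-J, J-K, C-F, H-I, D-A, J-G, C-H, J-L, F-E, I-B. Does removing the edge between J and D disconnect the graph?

After removing J-D, the path J-L-A-D still connects them, so the edge is not a bridge.

No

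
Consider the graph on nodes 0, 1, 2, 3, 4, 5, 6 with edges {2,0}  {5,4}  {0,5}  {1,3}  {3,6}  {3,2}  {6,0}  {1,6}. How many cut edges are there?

2

The edges on the cycle 1-3-2-0-6-1 are not bridges since each lies on that cycle.
But removing 5 - 0 disconnects 5 from 0; removing 5 - 4 disconnects 5 from 4 — these are bridges.
That makes 2 bridges.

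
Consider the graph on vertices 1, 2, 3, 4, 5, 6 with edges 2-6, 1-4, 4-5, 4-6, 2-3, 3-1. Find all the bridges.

4-5

The edges on the cycle 2-3-1-4-6-2 are not bridges since each lies on that cycle.
But removing 4-5 disconnects 4 from 5 — this is a bridge.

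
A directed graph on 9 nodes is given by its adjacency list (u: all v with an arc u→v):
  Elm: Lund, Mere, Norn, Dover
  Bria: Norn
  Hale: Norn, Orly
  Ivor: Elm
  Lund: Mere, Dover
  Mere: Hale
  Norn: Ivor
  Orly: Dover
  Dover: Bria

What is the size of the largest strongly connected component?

{Elm, Bria, Hale, Ivor, Lund, Mere, Norn, Orly, Dover} are all mutually reachable — one SCC of size 9.
The largest has 9 vertices.

9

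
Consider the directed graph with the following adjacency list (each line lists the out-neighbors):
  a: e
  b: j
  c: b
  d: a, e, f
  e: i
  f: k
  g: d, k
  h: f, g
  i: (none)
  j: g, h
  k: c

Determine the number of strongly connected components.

{b, c, d, f, g, h, j, k} are all mutually reachable — one SCC of size 8.
{e} is an SCC by itself.
{a} is an SCC by itself.
{i} is an SCC by itself.
That gives 4 strongly connected components.

4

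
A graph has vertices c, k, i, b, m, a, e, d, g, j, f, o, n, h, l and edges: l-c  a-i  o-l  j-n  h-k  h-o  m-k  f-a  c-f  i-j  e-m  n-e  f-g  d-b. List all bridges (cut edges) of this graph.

b-d, f-g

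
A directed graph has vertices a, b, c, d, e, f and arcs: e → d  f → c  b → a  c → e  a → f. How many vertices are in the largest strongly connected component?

{d} is an SCC by itself.
{c} is an SCC by itself.
{b} is an SCC by itself.
{e} is an SCC by itself.
{f} is an SCC by itself.
(and 1 more singleton SCC)
The largest has 1 vertex.

1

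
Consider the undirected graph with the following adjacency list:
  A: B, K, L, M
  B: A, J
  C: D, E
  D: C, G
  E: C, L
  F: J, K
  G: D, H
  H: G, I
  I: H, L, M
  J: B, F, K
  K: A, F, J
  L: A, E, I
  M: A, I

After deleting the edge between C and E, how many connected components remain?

C and E are still connected via C-D-G-H-I-L-E, so the component count stays at 1.

1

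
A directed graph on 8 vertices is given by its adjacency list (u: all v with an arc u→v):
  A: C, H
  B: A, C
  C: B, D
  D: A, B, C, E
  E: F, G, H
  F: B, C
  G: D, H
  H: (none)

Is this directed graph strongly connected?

No

There is no directed path from H to G, so the graph is not strongly connected.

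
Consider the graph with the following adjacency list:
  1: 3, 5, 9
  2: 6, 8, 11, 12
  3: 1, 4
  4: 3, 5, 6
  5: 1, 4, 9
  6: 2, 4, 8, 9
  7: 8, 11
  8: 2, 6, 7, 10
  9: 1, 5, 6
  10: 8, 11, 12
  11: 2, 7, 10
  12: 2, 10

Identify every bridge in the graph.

The edges on the cycle 9-5-1-9 are not bridges since each lies on that cycle.
Every edge lies on some cycle, so there are no bridges.

none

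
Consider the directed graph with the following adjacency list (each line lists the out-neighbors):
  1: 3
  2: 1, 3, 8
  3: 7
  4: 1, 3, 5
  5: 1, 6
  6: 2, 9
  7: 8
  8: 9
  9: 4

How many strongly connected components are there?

{1, 2, 3, 4, 5, 6, 7, 8, 9} are all mutually reachable — one SCC of size 9.
That gives 1 strongly connected component.

1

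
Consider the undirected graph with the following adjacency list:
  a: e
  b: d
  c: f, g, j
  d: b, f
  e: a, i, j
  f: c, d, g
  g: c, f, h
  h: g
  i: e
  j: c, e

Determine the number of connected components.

1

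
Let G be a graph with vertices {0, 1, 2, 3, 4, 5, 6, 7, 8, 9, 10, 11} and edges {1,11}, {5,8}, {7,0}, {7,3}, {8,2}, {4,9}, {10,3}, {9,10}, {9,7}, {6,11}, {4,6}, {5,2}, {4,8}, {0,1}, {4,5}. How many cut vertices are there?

Removing 4 increases the component count from 1 to 2, so 4 is a cut vertex.
By contrast removing 8 leaves 1 component; it is not a cut vertex. No other vertex is a cut vertex either.

1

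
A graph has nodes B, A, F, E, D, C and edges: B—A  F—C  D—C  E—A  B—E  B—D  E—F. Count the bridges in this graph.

The edges on the cycle B-E-A-B are not bridges since each lies on that cycle.
Every edge lies on some cycle, so there are no bridges.

0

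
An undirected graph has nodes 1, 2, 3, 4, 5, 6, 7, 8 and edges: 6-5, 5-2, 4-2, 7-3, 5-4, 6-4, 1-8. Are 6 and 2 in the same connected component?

From 6 we can reach 2, 4, 5, 6, which includes 2.

Yes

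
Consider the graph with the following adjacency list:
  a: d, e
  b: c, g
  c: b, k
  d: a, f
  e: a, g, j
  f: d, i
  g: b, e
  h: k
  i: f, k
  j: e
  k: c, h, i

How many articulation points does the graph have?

Removing e increases the component count from 1 to 2, so e is a cut vertex.
Removing k increases the component count from 1 to 2, so k is a cut vertex.
By contrast removing a leaves 1 component; it is not a cut vertex. No other vertex is a cut vertex either.

2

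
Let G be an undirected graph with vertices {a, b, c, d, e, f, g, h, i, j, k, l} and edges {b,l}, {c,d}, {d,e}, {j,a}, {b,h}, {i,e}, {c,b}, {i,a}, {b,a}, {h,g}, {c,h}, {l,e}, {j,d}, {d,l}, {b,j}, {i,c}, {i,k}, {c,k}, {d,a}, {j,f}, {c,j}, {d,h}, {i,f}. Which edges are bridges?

g-h

The edges on the cycle c-b-h-c are not bridges since each lies on that cycle.
But removing h—g disconnects h from g — this is a bridge.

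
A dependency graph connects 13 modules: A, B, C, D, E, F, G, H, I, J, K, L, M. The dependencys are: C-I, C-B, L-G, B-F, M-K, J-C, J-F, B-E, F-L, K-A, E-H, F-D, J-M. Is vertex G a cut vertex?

No

Deleting G leaves 1 component (was 1), so G is not a cut vertex.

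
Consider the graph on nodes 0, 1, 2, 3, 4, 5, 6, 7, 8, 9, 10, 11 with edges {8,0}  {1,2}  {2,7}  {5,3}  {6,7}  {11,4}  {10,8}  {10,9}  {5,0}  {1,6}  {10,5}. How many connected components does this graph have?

Starting from 4 we can reach 4, 11. That is one component of size 2.
Starting from 1 we can reach 1, 2, 6, 7. That is one component of size 4.
Starting from 0 we can reach 0, 3, 5, 8, 9, 10. That is one component of size 6.
Total: 3 components.

3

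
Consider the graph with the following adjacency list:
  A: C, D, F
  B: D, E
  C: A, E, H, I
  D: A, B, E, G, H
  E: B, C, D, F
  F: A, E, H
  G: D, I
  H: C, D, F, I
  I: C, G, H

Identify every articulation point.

none

Removing E, for instance, still leaves 1 component. No single vertex removal increases the component count — the graph has no articulation points.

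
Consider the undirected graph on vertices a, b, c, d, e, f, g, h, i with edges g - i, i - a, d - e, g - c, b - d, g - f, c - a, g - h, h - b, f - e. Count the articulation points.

1

Removing g increases the component count from 1 to 2, so g is a cut vertex.
By contrast removing h leaves 1 component; it is not a cut vertex. No other vertex is a cut vertex either.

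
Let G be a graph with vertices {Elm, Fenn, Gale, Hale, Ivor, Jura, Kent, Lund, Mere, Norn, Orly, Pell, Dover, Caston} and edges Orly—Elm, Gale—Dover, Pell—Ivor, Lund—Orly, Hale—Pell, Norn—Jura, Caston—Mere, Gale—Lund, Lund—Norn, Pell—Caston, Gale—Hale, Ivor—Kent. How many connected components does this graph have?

Fenn is isolated — a component by itself.
Starting from Elm we can reach Elm, Gale, Hale, Ivor, Jura, Kent, Lund, Mere, Norn, Orly, Pell, Dover, Caston. That is one component of size 13.
Total: 2 components.

2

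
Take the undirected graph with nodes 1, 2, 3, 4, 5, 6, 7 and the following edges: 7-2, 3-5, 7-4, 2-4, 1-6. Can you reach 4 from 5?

No

The component containing 5 is {3, 5}, and 4 is not in it.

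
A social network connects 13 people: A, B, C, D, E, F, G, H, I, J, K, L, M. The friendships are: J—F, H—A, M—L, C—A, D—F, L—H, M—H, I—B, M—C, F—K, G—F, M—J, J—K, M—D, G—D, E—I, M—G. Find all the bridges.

The edges on the cycle M-G-D-M are not bridges since each lies on that cycle.
But removing E—I disconnects E from I; removing I—B disconnects I from B — these are bridges.

B-I, E-I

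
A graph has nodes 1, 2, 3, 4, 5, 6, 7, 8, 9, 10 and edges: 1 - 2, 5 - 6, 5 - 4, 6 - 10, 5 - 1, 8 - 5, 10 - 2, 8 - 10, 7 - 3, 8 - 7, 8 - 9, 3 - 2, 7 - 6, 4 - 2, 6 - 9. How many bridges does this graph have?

The edges on the cycle 8-7-3-2-4-5-8 are not bridges since each lies on that cycle.
Every edge lies on some cycle, so there are no bridges.

0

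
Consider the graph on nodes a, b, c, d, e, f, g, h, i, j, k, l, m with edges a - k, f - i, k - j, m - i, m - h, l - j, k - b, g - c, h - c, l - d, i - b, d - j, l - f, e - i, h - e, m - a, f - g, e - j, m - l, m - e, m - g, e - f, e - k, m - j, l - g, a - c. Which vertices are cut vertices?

Removing f, for instance, still leaves 1 component. No single vertex removal increases the component count — the graph has no articulation points.

none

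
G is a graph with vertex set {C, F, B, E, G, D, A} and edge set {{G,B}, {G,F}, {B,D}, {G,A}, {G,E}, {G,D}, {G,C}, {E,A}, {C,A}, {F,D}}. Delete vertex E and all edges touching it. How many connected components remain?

1

With E gone, the remaining components are: {A, B, C, D, F, G}.
That is 1 component.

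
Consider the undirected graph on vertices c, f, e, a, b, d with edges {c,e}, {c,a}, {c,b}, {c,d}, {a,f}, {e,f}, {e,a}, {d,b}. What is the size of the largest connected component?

6

Starting from a we can reach a, b, c, d, e, f. That is one component of size 6.
The largest has 6 vertices.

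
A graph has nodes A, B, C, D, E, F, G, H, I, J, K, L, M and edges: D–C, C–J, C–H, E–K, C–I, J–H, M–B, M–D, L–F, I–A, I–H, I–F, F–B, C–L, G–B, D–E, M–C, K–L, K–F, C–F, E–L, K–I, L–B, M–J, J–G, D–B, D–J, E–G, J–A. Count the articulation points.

0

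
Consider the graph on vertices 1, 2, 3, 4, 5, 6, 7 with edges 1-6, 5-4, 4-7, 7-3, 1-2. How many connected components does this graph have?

Starting from 1 we can reach 1, 2, 6. That is one component of size 3.
Starting from 3 we can reach 3, 4, 5, 7. That is one component of size 4.
Total: 2 components.

2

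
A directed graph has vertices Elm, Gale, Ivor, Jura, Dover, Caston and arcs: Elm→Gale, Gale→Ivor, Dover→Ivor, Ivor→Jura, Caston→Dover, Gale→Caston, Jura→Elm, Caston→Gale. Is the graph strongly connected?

From Gale we can reach every vertex (Elm, Gale, Ivor, Jura, Dover, Caston), and every vertex can reach Gale (Elm, Gale, Ivor, Jura, Dover, Caston). So the whole graph is one strongly connected component.

Yes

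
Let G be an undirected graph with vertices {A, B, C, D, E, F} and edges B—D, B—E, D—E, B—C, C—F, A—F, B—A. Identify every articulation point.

B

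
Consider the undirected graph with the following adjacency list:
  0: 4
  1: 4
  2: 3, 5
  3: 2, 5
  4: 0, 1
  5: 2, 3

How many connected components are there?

2

Starting from 2 we can reach 2, 3, 5. That is one component of size 3.
Starting from 0 we can reach 0, 1, 4. That is one component of size 3.
Total: 2 components.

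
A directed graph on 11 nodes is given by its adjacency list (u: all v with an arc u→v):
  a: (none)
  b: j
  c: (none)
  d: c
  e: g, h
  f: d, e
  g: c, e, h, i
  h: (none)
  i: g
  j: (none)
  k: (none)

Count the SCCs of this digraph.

9

{e, g, i} are all mutually reachable — one SCC of size 3.
{b} is an SCC by itself.
{h} is an SCC by itself.
{d} is an SCC by itself.
{a} is an SCC by itself.
(and 4 more singleton SCCs)
That gives 9 strongly connected components.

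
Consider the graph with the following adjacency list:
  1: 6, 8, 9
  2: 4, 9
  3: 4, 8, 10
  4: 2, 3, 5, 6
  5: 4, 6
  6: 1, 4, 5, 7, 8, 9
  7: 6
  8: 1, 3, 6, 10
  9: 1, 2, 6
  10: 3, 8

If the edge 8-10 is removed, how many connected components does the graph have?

1

8 and 10 are still connected via 8-3-10, so the component count stays at 1.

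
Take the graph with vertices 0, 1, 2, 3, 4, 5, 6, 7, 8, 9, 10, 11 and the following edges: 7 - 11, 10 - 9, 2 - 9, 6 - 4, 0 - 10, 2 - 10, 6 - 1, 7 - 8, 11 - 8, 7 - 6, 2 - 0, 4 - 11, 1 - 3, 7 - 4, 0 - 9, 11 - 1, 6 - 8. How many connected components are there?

5 is isolated — a component by itself.
Starting from 0 we can reach 0, 2, 9, 10. That is one component of size 4.
Starting from 1 we can reach 1, 3, 4, 6, 7, 8, 11. That is one component of size 7.
Total: 3 components.

3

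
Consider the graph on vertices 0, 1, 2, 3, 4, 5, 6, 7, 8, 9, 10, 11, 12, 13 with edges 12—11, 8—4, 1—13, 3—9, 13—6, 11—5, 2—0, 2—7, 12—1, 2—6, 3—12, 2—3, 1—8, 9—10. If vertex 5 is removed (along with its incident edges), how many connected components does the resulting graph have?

1

With 5 gone, the remaining components are: {0, 1, 2, 3, 4, 6, 7, 8, 9, 10, 11, 12, 13}.
That is 1 component.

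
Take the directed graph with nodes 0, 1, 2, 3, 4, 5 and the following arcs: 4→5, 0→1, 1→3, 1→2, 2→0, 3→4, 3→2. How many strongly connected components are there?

{0, 1, 2, 3} are all mutually reachable — one SCC of size 4.
{4} is an SCC by itself.
{5} is an SCC by itself.
That gives 3 strongly connected components.

3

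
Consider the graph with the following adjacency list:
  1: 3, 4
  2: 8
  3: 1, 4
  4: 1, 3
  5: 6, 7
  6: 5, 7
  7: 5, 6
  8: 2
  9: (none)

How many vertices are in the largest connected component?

9 is isolated — a component by itself.
Starting from 2 we can reach 2, 8. That is one component of size 2.
Starting from 1 we can reach 1, 3, 4. That is one component of size 3.
Starting from 5 we can reach 5, 6, 7. That is one component of size 3.
The largest has 3 vertices.

3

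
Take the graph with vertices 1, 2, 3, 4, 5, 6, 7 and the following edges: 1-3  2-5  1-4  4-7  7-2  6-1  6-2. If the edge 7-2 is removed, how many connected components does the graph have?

7 and 2 are still connected via 7-4-1-6-2, so the component count stays at 1.

1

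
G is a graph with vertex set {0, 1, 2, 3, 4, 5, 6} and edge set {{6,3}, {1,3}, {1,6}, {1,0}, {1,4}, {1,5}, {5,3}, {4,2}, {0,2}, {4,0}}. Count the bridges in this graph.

0

The edges on the cycle 1-4-2-0-1 are not bridges since each lies on that cycle.
Every edge lies on some cycle, so there are no bridges.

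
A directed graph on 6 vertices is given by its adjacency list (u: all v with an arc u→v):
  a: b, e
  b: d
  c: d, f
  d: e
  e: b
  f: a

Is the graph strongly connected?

There is no directed path from f to c, so the graph is not strongly connected.

No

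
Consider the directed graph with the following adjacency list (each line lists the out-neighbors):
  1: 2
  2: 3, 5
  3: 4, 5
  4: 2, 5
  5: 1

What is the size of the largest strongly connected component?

5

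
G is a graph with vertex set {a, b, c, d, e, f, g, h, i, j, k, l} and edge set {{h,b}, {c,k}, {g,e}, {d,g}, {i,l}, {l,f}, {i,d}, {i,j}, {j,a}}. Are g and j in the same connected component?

From g we can reach a, d, e, f, g, i, j, l, which includes j.

Yes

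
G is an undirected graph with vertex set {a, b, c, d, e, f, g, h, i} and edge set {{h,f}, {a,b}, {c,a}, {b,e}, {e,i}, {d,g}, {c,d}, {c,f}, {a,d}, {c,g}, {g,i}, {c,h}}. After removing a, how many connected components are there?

1

With a gone, the remaining components are: {b, c, d, e, f, g, h, i}.
That is 1 component.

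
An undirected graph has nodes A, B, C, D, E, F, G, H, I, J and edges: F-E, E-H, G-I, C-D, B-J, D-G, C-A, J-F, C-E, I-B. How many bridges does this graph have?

2

The edges on the cycle C-D-G-I-B-J-F-E-C are not bridges since each lies on that cycle.
But removing H-E disconnects H from E; removing C-A disconnects C from A — these are bridges.
That makes 2 bridges.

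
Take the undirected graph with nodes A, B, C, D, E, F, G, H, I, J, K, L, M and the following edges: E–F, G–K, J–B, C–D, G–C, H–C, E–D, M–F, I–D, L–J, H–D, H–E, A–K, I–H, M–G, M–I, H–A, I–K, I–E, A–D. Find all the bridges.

B-J, J-L

The edges on the cycle M-G-C-D-E-I-M are not bridges since each lies on that cycle.
But removing L–J disconnects L from J; removing J–B disconnects J from B — these are bridges.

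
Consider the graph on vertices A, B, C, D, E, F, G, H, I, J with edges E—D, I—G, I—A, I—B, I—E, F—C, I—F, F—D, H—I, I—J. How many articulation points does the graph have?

Removing F increases the component count from 1 to 2, so F is a cut vertex.
Removing I increases the component count from 1 to 6, so I is a cut vertex.
By contrast removing B leaves 1 component; it is not a cut vertex. No other vertex is a cut vertex either.

2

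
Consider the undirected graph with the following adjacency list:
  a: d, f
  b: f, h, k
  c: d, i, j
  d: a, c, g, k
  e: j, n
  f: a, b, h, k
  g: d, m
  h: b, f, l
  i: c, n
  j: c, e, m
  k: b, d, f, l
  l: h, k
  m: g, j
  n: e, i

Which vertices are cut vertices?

d

Removing d increases the component count from 1 to 2, so d is a cut vertex.
By contrast removing a leaves 1 component; it is not a cut vertex. No other vertex is a cut vertex either.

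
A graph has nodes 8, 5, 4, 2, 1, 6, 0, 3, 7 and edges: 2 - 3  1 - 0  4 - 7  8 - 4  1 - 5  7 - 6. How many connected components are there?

3

Starting from 2 we can reach 2, 3. That is one component of size 2.
Starting from 0 we can reach 0, 1, 5. That is one component of size 3.
Starting from 4 we can reach 4, 6, 7, 8. That is one component of size 4.
Total: 3 components.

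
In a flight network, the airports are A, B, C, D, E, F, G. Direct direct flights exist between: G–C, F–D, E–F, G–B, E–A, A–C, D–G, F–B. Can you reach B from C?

Yes

From C we can reach A, B, C, D, E, F, G, which includes B.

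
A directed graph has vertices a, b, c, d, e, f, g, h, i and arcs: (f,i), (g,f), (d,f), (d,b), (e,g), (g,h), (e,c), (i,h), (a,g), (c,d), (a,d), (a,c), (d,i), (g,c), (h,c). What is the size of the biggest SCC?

{c, d, f, h, i} are all mutually reachable — one SCC of size 5.
{e} is an SCC by itself.
{g} is an SCC by itself.
{a} is an SCC by itself.
{b} is an SCC by itself.
The largest has 5 vertices.

5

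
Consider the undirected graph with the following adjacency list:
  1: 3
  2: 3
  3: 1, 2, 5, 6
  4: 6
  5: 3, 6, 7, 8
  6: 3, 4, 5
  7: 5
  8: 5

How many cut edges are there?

The edges on the cycle 6-3-5-6 are not bridges since each lies on that cycle.
But removing 3-2 disconnects 3 from 2; removing 5-7 disconnects 5 from 7; removing 5-8 disconnects 5 from 8; removing 3-1 disconnects 3 from 1 — these are bridges.
In total 5 edges are bridges.

5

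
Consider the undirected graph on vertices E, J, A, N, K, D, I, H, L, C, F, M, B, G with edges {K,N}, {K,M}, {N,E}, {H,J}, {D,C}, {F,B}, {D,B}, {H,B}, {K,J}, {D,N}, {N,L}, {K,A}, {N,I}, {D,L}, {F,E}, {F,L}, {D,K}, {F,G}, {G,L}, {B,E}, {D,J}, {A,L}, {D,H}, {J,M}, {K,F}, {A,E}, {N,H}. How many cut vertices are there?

Removing D increases the component count from 1 to 2, so D is a cut vertex.
Removing N increases the component count from 1 to 2, so N is a cut vertex.
By contrast removing L leaves 1 component; it is not a cut vertex. No other vertex is a cut vertex either.

2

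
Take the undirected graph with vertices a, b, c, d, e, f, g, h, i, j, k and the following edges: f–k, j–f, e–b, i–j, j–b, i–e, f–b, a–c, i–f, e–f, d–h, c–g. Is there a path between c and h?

No

The component containing c is {a, c, g}, and h is not in it.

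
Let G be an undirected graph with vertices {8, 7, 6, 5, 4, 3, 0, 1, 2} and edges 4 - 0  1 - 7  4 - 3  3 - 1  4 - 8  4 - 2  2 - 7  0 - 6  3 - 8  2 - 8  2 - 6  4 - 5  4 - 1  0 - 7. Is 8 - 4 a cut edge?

After removing 8 - 4, the path 8-3-4 still connects them, so the edge is not a bridge.

No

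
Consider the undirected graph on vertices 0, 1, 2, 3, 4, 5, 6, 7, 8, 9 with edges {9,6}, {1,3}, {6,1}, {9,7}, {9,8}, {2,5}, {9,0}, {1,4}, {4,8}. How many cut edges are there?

4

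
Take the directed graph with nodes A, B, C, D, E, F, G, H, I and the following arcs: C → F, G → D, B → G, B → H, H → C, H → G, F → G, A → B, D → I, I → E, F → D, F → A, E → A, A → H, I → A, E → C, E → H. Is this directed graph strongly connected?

Yes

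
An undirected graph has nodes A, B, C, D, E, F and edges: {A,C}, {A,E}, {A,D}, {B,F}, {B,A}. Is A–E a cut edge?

Removing A–E leaves no path between A and E: the component count goes from 1 to 2. So it is a bridge.

Yes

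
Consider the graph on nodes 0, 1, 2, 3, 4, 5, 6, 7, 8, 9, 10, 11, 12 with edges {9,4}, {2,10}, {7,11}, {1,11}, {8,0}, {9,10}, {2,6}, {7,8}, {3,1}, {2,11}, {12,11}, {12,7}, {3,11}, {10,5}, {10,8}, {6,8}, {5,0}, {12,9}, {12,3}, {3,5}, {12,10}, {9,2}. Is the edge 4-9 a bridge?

Yes

Removing 4-9 leaves no path between 4 and 9: the component count goes from 1 to 2. So it is a bridge.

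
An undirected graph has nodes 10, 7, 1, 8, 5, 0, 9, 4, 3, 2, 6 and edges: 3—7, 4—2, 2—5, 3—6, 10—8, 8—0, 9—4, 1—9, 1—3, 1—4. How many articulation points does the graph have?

Removing 1 increases the component count from 2 to 3, so 1 is a cut vertex.
Removing 2 increases the component count from 2 to 3, so 2 is a cut vertex.
Removing 3 increases the component count from 2 to 4, so 3 is a cut vertex.
Likewise 4, 8 are cut vertices.
By contrast removing 6 leaves 2 components; it is not a cut vertex. No other vertex is a cut vertex either.

5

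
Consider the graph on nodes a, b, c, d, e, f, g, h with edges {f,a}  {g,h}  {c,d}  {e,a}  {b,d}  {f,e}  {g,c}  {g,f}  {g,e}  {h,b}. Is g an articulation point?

Yes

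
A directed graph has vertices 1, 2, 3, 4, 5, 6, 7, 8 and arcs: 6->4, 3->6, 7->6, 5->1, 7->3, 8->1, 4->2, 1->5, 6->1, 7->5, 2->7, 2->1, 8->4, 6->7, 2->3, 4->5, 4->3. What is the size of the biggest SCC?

5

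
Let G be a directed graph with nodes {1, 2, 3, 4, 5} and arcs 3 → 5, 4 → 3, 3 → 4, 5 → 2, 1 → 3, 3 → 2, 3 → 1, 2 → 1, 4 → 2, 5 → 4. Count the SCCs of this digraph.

{1, 2, 3, 4, 5} are all mutually reachable — one SCC of size 5.
That gives 1 strongly connected component.

1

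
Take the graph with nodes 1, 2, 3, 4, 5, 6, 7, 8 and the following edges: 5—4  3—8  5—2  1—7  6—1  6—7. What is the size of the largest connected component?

3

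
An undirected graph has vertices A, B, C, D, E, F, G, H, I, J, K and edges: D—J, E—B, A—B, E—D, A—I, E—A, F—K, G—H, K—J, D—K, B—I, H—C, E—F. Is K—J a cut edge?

No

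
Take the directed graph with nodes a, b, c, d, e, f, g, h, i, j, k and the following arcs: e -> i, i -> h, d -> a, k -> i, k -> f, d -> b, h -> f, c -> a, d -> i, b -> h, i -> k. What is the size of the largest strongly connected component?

2

{i, k} are all mutually reachable — one SCC of size 2.
{h} is an SCC by itself.
{g} is an SCC by itself.
{j} is an SCC by itself.
{a} is an SCC by itself.
(and 5 more singleton SCCs)
The largest has 2 vertices.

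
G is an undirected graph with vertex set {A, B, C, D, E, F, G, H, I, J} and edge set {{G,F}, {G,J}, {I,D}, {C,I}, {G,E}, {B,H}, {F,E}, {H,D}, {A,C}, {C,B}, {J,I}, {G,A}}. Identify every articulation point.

Removing G increases the component count from 1 to 2, so G is a cut vertex.
By contrast removing H leaves 1 component; it is not a cut vertex. No other vertex is a cut vertex either.

G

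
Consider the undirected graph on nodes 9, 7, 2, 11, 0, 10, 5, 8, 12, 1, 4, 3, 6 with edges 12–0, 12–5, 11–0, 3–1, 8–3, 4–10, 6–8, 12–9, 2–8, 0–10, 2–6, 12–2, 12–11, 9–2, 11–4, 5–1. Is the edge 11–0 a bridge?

No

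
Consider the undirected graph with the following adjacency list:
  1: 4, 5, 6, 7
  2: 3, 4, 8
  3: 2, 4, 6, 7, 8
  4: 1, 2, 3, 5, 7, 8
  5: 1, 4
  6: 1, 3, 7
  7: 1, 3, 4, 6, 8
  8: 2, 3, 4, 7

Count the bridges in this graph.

0

The edges on the cycle 3-2-4-1-6-3 are not bridges since each lies on that cycle.
Every edge lies on some cycle, so there are no bridges.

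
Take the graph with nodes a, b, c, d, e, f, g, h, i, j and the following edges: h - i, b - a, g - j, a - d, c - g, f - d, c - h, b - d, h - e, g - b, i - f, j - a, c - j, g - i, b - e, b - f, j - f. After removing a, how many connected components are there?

1

With a gone, the remaining components are: {b, c, d, e, f, g, h, i, j}.
That is 1 component.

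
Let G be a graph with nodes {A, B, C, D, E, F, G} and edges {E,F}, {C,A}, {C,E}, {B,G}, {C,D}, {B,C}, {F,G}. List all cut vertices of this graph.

C

Removing C increases the component count from 1 to 3, so C is a cut vertex.
By contrast removing A leaves 1 component; it is not a cut vertex. No other vertex is a cut vertex either.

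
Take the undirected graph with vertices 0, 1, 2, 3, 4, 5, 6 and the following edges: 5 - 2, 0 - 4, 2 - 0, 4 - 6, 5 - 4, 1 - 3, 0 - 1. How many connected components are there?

Starting from 0 we can reach 0, 1, 2, 3, 4, 5, 6. That is one component of size 7.
Total: 1 component.

1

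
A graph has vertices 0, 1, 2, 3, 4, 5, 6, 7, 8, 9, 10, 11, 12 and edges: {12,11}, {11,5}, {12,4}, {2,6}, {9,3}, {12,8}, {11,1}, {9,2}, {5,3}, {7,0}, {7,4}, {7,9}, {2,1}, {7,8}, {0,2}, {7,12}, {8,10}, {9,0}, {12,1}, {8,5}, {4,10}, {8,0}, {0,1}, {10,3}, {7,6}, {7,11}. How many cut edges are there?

0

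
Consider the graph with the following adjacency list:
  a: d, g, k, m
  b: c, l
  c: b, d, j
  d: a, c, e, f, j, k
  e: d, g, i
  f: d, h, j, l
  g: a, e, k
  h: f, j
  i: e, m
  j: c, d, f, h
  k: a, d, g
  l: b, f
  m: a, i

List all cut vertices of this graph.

d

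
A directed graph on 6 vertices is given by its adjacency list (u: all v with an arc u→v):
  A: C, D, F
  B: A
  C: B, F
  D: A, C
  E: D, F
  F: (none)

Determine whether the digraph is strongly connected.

There is no directed path from D to E, so the graph is not strongly connected.

No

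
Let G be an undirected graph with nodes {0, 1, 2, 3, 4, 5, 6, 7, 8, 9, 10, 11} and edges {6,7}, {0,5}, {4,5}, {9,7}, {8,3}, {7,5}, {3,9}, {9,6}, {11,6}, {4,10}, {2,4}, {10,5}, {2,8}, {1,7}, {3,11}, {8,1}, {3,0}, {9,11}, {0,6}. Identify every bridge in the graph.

none

The edges on the cycle 9-11-6-7-9 are not bridges since each lies on that cycle.
Every edge lies on some cycle, so there are no bridges.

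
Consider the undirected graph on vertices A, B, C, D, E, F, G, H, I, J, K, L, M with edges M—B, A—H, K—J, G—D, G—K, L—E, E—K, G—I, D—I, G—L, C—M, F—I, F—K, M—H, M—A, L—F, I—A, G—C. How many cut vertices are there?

2

Removing K increases the component count from 1 to 2, so K is a cut vertex.
Removing M increases the component count from 1 to 2, so M is a cut vertex.
By contrast removing C leaves 1 component; it is not a cut vertex. No other vertex is a cut vertex either.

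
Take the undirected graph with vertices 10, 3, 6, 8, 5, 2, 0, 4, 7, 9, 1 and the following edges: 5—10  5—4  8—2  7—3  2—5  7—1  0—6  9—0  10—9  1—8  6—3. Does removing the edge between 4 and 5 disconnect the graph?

Yes

Removing 4—5 leaves no path between 4 and 5: the component count goes from 1 to 2. So it is a bridge.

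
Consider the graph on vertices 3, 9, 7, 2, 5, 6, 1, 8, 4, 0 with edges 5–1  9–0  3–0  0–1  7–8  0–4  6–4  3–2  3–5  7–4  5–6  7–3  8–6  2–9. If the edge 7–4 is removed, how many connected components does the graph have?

7 and 4 are still connected via 7-3-0-4, so the component count stays at 1.

1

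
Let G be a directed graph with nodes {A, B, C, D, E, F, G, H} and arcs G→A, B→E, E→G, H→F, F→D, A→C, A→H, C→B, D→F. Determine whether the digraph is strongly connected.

There is no directed path from H to G, so the graph is not strongly connected.

No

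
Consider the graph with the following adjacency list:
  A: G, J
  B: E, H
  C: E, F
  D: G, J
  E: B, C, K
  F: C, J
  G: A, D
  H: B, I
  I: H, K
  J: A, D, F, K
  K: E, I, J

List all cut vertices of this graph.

J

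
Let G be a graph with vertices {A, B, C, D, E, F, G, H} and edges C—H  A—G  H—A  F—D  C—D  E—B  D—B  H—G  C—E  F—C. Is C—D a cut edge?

After removing C—D, the path C-F-D still connects them, so the edge is not a bridge.

No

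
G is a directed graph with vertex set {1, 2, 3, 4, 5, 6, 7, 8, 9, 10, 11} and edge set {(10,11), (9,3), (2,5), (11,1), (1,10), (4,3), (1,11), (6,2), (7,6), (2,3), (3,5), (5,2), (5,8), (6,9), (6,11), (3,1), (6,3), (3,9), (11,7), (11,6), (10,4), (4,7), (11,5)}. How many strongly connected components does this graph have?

2

{1, 2, 3, 4, 5, 6, 7, 9, 10, 11} are all mutually reachable — one SCC of size 10.
{8} is an SCC by itself.
That gives 2 strongly connected components.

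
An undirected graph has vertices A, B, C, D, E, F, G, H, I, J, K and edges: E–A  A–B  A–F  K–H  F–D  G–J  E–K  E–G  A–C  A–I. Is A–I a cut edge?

Removing A–I leaves no path between A and I: the component count goes from 1 to 2. So it is a bridge.

Yes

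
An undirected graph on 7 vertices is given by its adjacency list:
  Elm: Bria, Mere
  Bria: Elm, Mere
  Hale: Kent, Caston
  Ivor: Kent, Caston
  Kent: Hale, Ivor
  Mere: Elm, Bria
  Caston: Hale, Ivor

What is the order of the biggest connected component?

4

Starting from Elm we can reach Elm, Bria, Mere. That is one component of size 3.
Starting from Hale we can reach Hale, Ivor, Kent, Caston. That is one component of size 4.
The largest has 4 vertices.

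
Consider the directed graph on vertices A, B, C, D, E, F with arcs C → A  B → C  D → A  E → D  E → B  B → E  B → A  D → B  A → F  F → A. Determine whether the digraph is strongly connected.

No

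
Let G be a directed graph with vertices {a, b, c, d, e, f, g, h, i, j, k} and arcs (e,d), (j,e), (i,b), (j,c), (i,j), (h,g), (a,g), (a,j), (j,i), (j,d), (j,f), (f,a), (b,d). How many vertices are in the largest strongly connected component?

4

{a, f, i, j} are all mutually reachable — one SCC of size 4.
{h} is an SCC by itself.
{b} is an SCC by itself.
{k} is an SCC by itself.
{e} is an SCC by itself.
(and 3 more singleton SCCs)
The largest has 4 vertices.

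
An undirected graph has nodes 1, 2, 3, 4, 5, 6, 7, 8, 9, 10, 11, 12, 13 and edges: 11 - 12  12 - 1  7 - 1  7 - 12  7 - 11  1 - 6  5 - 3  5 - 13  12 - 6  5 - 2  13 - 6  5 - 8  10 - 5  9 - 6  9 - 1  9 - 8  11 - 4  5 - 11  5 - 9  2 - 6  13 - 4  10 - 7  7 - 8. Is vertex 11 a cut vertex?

Deleting 11 leaves 1 component (was 1) (its neighbors 4, 5, 7, 12 remain connected to each other), so 11 is not a cut vertex.

No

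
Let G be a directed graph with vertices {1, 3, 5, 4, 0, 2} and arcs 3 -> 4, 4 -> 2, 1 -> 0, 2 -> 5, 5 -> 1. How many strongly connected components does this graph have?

{0} is an SCC by itself.
{1} is an SCC by itself.
{4} is an SCC by itself.
{3} is an SCC by itself.
{2} is an SCC by itself.
(and 1 more singleton SCC)
That gives 6 strongly connected components.

6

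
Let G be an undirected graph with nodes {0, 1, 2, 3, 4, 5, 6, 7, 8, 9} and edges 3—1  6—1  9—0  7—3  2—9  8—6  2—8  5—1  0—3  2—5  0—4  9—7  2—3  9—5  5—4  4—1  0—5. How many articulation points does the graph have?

0

Removing 9, for instance, still leaves 1 component. No single vertex removal increases the component count — the graph has no articulation points.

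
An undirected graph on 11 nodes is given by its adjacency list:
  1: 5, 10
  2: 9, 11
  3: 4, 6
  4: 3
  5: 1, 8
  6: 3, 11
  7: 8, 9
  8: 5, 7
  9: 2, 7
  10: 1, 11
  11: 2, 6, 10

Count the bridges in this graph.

The edges on the cycle 2-11-10-1-5-8-7-9-2 are not bridges since each lies on that cycle.
But removing 6-3 disconnects 6 from 3; removing 6-11 disconnects 6 from 11; removing 3-4 disconnects 3 from 4 — these are bridges.
That makes 3 bridges.

3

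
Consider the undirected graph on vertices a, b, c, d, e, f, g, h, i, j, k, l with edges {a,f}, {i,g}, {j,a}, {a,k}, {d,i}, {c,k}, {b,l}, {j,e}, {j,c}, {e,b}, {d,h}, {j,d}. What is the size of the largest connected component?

Starting from a we can reach a, b, c, d, e, f, g, h, i, j, k, l. That is one component of size 12.
The largest has 12 vertices.

12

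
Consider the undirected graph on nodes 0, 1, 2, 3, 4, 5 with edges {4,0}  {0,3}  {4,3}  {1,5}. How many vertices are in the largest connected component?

3

2 is isolated — a component by itself.
Starting from 1 we can reach 1, 5. That is one component of size 2.
Starting from 0 we can reach 0, 3, 4. That is one component of size 3.
The largest has 3 vertices.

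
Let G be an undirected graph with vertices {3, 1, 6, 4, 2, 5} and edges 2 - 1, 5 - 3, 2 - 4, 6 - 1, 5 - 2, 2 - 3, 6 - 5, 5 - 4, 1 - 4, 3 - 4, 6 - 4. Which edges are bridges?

none

The edges on the cycle 6-5-2-3-4-6 are not bridges since each lies on that cycle.
Every edge lies on some cycle, so there are no bridges.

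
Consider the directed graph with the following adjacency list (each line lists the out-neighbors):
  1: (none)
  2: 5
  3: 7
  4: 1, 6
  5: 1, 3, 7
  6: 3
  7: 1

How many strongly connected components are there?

7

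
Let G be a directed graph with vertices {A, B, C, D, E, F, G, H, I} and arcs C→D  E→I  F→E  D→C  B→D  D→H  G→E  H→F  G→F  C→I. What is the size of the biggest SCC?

2

{C, D} are all mutually reachable — one SCC of size 2.
{H} is an SCC by itself.
{A} is an SCC by itself.
{I} is an SCC by itself.
{B} is an SCC by itself.
(and 3 more singleton SCCs)
The largest has 2 vertices.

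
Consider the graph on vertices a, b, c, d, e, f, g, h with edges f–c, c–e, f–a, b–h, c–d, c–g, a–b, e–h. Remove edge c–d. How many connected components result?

2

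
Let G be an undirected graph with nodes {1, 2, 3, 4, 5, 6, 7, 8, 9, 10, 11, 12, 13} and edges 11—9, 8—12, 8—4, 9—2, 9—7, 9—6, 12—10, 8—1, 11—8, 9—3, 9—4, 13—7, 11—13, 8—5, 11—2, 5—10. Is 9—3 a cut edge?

Removing 9—3 leaves no path between 9 and 3: the component count goes from 1 to 2. So it is a bridge.

Yes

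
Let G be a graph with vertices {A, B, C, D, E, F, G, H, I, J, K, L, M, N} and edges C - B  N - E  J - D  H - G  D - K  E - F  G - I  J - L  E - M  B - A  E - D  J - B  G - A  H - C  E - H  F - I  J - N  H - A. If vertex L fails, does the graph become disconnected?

Deleting L leaves 1 component (was 1), so L is not a cut vertex.

No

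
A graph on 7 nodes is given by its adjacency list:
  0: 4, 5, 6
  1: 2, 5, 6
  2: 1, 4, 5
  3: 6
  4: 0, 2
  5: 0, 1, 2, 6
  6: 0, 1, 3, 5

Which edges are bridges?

3-6

The edges on the cycle 6-5-2-1-6 are not bridges since each lies on that cycle.
But removing 3-6 disconnects 3 from 6 — this is a bridge.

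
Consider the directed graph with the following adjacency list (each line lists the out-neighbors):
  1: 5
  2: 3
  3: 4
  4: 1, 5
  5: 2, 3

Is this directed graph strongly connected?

From 5 we can reach every vertex (1, 2, 3, 4, 5), and every vertex can reach 5 (1, 2, 3, 4, 5). So the whole graph is one strongly connected component.

Yes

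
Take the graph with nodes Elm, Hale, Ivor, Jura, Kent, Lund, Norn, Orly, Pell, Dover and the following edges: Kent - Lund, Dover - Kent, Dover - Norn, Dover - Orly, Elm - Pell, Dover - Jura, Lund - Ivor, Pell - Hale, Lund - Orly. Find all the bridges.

Dover-Jura, Dover-Norn, Elm-Pell, Hale-Pell, Ivor-Lund

The edges on the cycle Dover-Kent-Lund-Orly-Dover are not bridges since each lies on that cycle.
But removing Dover - Norn disconnects Dover from Norn; removing Pell - Hale disconnects Pell from Hale; removing Lund - Ivor disconnects Lund from Ivor; removing Dover - Jura disconnects Dover from Jura — these are bridges.
In total 5 edges are bridges.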